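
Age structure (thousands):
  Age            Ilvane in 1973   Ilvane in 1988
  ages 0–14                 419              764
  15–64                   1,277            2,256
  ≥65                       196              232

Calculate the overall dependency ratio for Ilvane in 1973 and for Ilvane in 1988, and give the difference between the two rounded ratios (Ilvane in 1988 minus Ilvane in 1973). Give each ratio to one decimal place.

Ilvane in 1973: 48.2
Ilvane in 1988: 44.1
Difference: -4.1

Ilvane in 1973: (419 + 196) / 1,277 × 100 = 615 / 1,277 × 100 = 48.2
Ilvane in 1988: (764 + 232) / 2,256 × 100 = 996 / 2,256 × 100 = 44.1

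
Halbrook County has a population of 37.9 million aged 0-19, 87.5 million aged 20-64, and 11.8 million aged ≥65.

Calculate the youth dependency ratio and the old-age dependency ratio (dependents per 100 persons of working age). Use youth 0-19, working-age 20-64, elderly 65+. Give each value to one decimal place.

Youth dependency ratio = 37.9 / 87.5 × 100 = 43.3
Old-age dependency ratio = 11.8 / 87.5 × 100 = 13.5

Youth dependency ratio: 43.3
Old-age dependency ratio: 13.5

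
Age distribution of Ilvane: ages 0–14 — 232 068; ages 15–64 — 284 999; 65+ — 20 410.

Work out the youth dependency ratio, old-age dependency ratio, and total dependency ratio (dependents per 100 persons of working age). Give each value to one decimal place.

Youth dependency ratio: 81.4
Old-age dependency ratio: 7.2
Total dependency ratio: 88.6

Youth dependency ratio = 232 068 / 284 999 × 100 = 81.4
Old-age dependency ratio = 20 410 / 284 999 × 100 = 7.2
Total dependency ratio = (232 068 + 20 410) / 284 999 × 100 = 252 478 / 284 999 × 100 = 88.6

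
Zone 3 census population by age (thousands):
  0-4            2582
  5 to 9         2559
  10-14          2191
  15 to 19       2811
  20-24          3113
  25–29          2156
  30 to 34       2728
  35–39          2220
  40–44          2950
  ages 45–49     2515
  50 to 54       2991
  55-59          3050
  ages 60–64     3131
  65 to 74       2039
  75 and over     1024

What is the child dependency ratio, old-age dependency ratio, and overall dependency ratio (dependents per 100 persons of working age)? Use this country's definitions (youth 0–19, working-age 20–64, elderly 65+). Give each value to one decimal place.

Youth dependency ratio: 40.8
Old-age dependency ratio: 12.3
Total dependency ratio: 53.1

0–19: 2582 + 2559 + 2191 + 2811 = 10143
20–64: 3113 + 2156 + 2728 + 2220 + 2950 + 2515 + 2991 + 3050 + 3131 = 24854
65+: 2039 + 1024 = 3063
Youth dependency ratio = 10143 / 24854 × 100 = 40.8
Old-age dependency ratio = 3063 / 24854 × 100 = 12.3
Total dependency ratio = (10143 + 3063) / 24854 × 100 = 13206 / 24854 × 100 = 53.1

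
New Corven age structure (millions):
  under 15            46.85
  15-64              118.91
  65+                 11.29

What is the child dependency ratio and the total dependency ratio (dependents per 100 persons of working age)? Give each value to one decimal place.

Youth dependency ratio: 39.4
Total dependency ratio: 48.9

Youth dependency ratio = 46.85 / 118.91 × 100 = 39.4
Total dependency ratio = (46.85 + 11.29) / 118.91 × 100 = 58.14 / 118.91 × 100 = 48.9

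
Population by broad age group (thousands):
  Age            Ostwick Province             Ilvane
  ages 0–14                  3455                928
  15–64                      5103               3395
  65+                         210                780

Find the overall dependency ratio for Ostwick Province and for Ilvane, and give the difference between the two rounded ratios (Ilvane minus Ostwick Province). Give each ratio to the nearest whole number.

Ostwick Province: (3455 + 210) / 5103 × 100 = 3665 / 5103 × 100 = 72
Ilvane: (928 + 780) / 3395 × 100 = 1708 / 3395 × 100 = 50

Ostwick Province: 72
Ilvane: 50
Difference: -22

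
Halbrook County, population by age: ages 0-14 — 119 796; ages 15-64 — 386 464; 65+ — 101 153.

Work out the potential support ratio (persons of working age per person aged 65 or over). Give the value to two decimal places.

Potential support ratio: 3.82

Potential support ratio = 386 464 / 101 153 = 3.82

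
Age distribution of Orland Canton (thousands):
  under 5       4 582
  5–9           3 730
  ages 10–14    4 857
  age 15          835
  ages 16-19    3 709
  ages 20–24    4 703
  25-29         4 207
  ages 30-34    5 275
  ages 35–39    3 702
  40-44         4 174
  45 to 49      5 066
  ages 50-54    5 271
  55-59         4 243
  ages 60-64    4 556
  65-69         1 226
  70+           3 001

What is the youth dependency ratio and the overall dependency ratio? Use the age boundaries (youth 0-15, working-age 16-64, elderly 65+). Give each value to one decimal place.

0–15: 4 582 + 3 730 + 4 857 + 835 = 14 004
16–64: 3 709 + 4 703 + 4 207 + 5 275 + 3 702 + 4 174 + 5 066 + 5 271 + 4 243 + 4 556 = 44 906
65+: 1 226 + 3 001 = 4 227
Youth dependency ratio = 14 004 / 44 906 × 100 = 31.2
Total dependency ratio = (14 004 + 4 227) / 44 906 × 100 = 18 231 / 44 906 × 100 = 40.6

Youth dependency ratio: 31.2
Total dependency ratio: 40.6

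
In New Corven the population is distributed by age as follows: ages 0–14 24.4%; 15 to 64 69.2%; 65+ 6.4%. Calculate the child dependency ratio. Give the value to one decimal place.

Youth dependency ratio = 24.4 / 69.2 × 100 = 35.3

Youth dependency ratio: 35.3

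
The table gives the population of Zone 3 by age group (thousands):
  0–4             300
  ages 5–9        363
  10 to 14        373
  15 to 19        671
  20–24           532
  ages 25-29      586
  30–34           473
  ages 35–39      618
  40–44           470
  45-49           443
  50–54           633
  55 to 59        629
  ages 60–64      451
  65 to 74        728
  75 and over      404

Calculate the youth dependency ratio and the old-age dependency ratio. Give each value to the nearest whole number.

Youth dependency ratio: 19
Old-age dependency ratio: 21

0–14: 300 + 363 + 373 = 1 036
15–64: 671 + 532 + 586 + 473 + 618 + 470 + 443 + 633 + 629 + 451 = 5 506
65+: 728 + 404 = 1 132
Youth dependency ratio = 1 036 / 5 506 × 100 = 19
Old-age dependency ratio = 1 132 / 5 506 × 100 = 21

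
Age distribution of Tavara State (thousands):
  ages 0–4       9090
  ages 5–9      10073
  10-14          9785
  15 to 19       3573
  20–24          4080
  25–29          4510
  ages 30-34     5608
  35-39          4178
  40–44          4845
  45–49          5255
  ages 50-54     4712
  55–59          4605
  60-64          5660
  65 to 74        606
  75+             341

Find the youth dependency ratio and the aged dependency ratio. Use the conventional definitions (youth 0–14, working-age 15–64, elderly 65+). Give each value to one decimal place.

0–14: 9090 + 10073 + 9785 = 28948
15–64: 3573 + 4080 + 4510 + 5608 + 4178 + 4845 + 5255 + 4712 + 4605 + 5660 = 47026
65+: 606 + 341 = 947
Youth dependency ratio = 28948 / 47026 × 100 = 61.6
Old-age dependency ratio = 947 / 47026 × 100 = 2.0

Youth dependency ratio: 61.6
Old-age dependency ratio: 2.0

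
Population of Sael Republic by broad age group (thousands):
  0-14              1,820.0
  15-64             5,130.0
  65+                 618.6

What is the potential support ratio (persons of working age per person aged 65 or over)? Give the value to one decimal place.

Potential support ratio: 8.3

Potential support ratio = 5,130.0 / 618.6 = 8.3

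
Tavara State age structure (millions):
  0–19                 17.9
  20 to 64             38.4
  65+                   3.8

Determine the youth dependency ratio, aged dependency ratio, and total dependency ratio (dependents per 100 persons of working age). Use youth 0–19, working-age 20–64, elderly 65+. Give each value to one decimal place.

Youth dependency ratio = 17.9 / 38.4 × 100 = 46.6
Old-age dependency ratio = 3.8 / 38.4 × 100 = 9.9
Total dependency ratio = (17.9 + 3.8) / 38.4 × 100 = 21.7 / 38.4 × 100 = 56.5

Youth dependency ratio: 46.6
Old-age dependency ratio: 9.9
Total dependency ratio: 56.5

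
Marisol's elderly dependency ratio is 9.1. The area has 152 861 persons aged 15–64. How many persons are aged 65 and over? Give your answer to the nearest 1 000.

Old-age dependency ratio = elderly / working-age × 100
9.1 = E / 152 861 × 100
⇒ 14 000

Aged 65 and over: 14 000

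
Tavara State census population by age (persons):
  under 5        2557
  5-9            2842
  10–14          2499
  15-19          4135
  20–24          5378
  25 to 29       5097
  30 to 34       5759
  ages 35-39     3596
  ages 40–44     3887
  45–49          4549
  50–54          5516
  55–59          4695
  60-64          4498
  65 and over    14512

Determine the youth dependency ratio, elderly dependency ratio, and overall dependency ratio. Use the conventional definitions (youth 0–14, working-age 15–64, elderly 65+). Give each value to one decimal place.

Youth dependency ratio: 16.8
Old-age dependency ratio: 30.8
Total dependency ratio: 47.6

0–14: 2557 + 2842 + 2499 = 7898
15–64: 4135 + 5378 + 5097 + 5759 + 3596 + 3887 + 4549 + 5516 + 4695 + 4498 = 47110
65+: 14512
Youth dependency ratio = 7898 / 47110 × 100 = 16.8
Old-age dependency ratio = 14512 / 47110 × 100 = 30.8
Total dependency ratio = (7898 + 14512) / 47110 × 100 = 22410 / 47110 × 100 = 47.6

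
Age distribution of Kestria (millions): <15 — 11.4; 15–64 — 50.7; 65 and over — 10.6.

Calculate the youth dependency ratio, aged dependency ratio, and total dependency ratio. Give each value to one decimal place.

Youth dependency ratio: 22.5
Old-age dependency ratio: 20.9
Total dependency ratio: 43.4

Youth dependency ratio = 11.4 / 50.7 × 100 = 22.5
Old-age dependency ratio = 10.6 / 50.7 × 100 = 20.9
Total dependency ratio = (11.4 + 10.6) / 50.7 × 100 = 22.0 / 50.7 × 100 = 43.4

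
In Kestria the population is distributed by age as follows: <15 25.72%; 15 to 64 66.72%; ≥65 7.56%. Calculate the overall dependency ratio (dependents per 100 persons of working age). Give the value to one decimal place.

Total dependency ratio: 49.9

Total dependency ratio = (25.72 + 7.56) / 66.72 × 100 = 33.28 / 66.72 × 100 = 49.9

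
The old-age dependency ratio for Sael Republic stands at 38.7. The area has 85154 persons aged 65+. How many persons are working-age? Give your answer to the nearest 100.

Working-age: 220000

Old-age dependency ratio = elderly / working-age × 100
38.7 = 85154 / W × 100
⇒ 220000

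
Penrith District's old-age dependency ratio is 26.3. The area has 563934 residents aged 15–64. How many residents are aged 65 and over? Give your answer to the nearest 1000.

Aged 65 and over: 148000

Old-age dependency ratio = elderly / working-age × 100
26.3 = E / 563934 × 100
⇒ 148000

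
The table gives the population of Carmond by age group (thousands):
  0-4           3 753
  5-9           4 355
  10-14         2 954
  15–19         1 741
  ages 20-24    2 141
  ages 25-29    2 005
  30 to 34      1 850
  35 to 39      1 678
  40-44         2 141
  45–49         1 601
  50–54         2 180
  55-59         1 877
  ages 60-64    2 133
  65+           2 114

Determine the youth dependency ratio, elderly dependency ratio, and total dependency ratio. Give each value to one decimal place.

Youth dependency ratio: 57.2
Old-age dependency ratio: 10.9
Total dependency ratio: 68.1

0–14: 3 753 + 4 355 + 2 954 = 11 062
15–64: 1 741 + 2 141 + 2 005 + 1 850 + 1 678 + 2 141 + 1 601 + 2 180 + 1 877 + 2 133 = 19 347
65+: 2 114
Youth dependency ratio = 11 062 / 19 347 × 100 = 57.2
Old-age dependency ratio = 2 114 / 19 347 × 100 = 10.9
Total dependency ratio = (11 062 + 2 114) / 19 347 × 100 = 13 176 / 19 347 × 100 = 68.1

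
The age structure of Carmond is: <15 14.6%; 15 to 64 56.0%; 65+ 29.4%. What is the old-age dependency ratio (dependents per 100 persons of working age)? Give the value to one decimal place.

Old-age dependency ratio = 29.4 / 56.0 × 100 = 52.5

Old-age dependency ratio: 52.5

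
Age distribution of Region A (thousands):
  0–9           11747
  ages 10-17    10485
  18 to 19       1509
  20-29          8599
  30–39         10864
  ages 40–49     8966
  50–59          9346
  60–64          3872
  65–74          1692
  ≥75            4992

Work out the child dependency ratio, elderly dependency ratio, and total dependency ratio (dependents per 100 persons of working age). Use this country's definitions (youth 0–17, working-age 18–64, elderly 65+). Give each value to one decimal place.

Youth dependency ratio: 51.5
Old-age dependency ratio: 15.5
Total dependency ratio: 67.0

0–17: 11747 + 10485 = 22232
18–64: 1509 + 8599 + 10864 + 8966 + 9346 + 3872 = 43156
65+: 1692 + 4992 = 6684
Youth dependency ratio = 22232 / 43156 × 100 = 51.5
Old-age dependency ratio = 6684 / 43156 × 100 = 15.5
Total dependency ratio = (22232 + 6684) / 43156 × 100 = 28916 / 43156 × 100 = 67.0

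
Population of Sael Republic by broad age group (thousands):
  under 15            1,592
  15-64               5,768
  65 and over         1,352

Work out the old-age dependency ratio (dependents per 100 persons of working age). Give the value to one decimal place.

Old-age dependency ratio = 1,352 / 5,768 × 100 = 23.4

Old-age dependency ratio: 23.4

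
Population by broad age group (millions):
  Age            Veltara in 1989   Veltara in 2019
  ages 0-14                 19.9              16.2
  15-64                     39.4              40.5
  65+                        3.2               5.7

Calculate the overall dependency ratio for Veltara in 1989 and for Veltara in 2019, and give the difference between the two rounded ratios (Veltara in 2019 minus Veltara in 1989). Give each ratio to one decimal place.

Veltara in 1989: 58.6
Veltara in 2019: 54.1
Difference: -4.5

Veltara in 1989: (19.9 + 3.2) / 39.4 × 100 = 23.1 / 39.4 × 100 = 58.6
Veltara in 2019: (16.2 + 5.7) / 40.5 × 100 = 21.9 / 40.5 × 100 = 54.1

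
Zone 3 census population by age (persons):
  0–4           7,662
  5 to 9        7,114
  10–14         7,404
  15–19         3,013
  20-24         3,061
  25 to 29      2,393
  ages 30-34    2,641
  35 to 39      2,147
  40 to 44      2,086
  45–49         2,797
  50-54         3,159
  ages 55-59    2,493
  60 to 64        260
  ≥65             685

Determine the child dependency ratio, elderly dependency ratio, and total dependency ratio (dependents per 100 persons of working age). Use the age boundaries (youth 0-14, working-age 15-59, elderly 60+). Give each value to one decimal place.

0–14: 7,662 + 7,114 + 7,404 = 22,180
15–59: 3,013 + 3,061 + 2,393 + 2,641 + 2,147 + 2,086 + 2,797 + 3,159 + 2,493 = 23,790
60+: 260 + 685 = 945
Youth dependency ratio = 22,180 / 23,790 × 100 = 93.2
Old-age dependency ratio = 945 / 23,790 × 100 = 4.0
Total dependency ratio = (22,180 + 945) / 23,790 × 100 = 23,125 / 23,790 × 100 = 97.2

Youth dependency ratio: 93.2
Old-age dependency ratio: 4.0
Total dependency ratio: 97.2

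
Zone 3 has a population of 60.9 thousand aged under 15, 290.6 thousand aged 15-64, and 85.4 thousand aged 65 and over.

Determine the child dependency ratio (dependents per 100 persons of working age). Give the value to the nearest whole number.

Youth dependency ratio = 60.9 / 290.6 × 100 = 21

Youth dependency ratio: 21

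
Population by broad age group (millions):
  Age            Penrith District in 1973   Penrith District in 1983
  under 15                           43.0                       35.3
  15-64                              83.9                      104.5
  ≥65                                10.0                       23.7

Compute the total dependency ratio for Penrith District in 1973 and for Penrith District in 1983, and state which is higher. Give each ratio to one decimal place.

Penrith District in 1973: 63.2
Penrith District in 1983: 56.5
Higher: Penrith District in 1973

Penrith District in 1973: (43.0 + 10.0) / 83.9 × 100 = 53.0 / 83.9 × 100 = 63.2
Penrith District in 1983: (35.3 + 23.7) / 104.5 × 100 = 59.0 / 104.5 × 100 = 56.5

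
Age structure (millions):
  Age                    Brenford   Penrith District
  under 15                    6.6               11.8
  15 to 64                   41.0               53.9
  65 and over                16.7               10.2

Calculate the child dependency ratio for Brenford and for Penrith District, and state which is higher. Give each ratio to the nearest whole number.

Brenford: 6.6 / 41.0 × 100 = 16
Penrith District: 11.8 / 53.9 × 100 = 22

Brenford: 16
Penrith District: 22
Higher: Penrith District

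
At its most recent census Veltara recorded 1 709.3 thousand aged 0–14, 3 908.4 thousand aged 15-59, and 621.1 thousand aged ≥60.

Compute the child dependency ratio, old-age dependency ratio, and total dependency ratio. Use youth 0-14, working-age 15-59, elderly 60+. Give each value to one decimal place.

Youth dependency ratio = 1 709.3 / 3 908.4 × 100 = 43.7
Old-age dependency ratio = 621.1 / 3 908.4 × 100 = 15.9
Total dependency ratio = (1 709.3 + 621.1) / 3 908.4 × 100 = 2 330.4 / 3 908.4 × 100 = 59.6

Youth dependency ratio: 43.7
Old-age dependency ratio: 15.9
Total dependency ratio: 59.6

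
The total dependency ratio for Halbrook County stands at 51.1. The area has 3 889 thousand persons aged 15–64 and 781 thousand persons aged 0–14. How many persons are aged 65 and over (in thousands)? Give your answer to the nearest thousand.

Aged 65 and over: 1 206

Total dependency ratio = (youth + elderly) / working-age × 100
51.1 = (781 + E) / 3 889 × 100
⇒ 1 206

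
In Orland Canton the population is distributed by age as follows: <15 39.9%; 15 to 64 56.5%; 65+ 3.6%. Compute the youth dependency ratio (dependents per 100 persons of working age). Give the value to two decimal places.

Youth dependency ratio: 70.62

Youth dependency ratio = 39.9 / 56.5 × 100 = 70.62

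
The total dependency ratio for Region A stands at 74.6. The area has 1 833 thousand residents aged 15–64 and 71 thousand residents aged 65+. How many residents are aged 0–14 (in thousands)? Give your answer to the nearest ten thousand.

Total dependency ratio = (youth + elderly) / working-age × 100
74.6 = (Y + 71) / 1 833 × 100
⇒ 1 300

Aged 0–14: 1 300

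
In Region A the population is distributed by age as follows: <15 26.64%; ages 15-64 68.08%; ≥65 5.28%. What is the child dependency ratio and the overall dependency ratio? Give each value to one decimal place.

Youth dependency ratio: 39.1
Total dependency ratio: 46.9

Youth dependency ratio = 26.64 / 68.08 × 100 = 39.1
Total dependency ratio = (26.64 + 5.28) / 68.08 × 100 = 31.92 / 68.08 × 100 = 46.9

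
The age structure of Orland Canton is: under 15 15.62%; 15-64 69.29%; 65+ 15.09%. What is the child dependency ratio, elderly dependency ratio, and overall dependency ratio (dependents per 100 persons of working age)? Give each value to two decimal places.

Youth dependency ratio: 22.54
Old-age dependency ratio: 21.78
Total dependency ratio: 44.32

Youth dependency ratio = 15.62 / 69.29 × 100 = 22.54
Old-age dependency ratio = 15.09 / 69.29 × 100 = 21.78
Total dependency ratio = (15.62 + 15.09) / 69.29 × 100 = 30.71 / 69.29 × 100 = 44.32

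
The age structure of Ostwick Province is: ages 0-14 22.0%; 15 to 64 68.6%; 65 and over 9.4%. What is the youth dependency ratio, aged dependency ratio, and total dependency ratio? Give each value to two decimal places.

Youth dependency ratio: 32.07
Old-age dependency ratio: 13.70
Total dependency ratio: 45.77

Youth dependency ratio = 22.0 / 68.6 × 100 = 32.07
Old-age dependency ratio = 9.4 / 68.6 × 100 = 13.70
Total dependency ratio = (22.0 + 9.4) / 68.6 × 100 = 31.4 / 68.6 × 100 = 45.77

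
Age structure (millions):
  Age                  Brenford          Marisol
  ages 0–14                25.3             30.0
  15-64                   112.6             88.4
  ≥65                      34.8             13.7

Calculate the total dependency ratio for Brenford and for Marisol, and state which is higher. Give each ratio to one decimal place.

Brenford: 53.4
Marisol: 49.4
Higher: Brenford

Brenford: (25.3 + 34.8) / 112.6 × 100 = 60.1 / 112.6 × 100 = 53.4
Marisol: (30.0 + 13.7) / 88.4 × 100 = 43.7 / 88.4 × 100 = 49.4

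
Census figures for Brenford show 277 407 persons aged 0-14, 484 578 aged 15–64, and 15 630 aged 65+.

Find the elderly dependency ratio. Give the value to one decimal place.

Old-age dependency ratio = 15 630 / 484 578 × 100 = 3.2

Old-age dependency ratio: 3.2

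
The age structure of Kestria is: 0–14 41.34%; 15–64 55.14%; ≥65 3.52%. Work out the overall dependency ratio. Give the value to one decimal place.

Total dependency ratio = (41.34 + 3.52) / 55.14 × 100 = 44.86 / 55.14 × 100 = 81.4

Total dependency ratio: 81.4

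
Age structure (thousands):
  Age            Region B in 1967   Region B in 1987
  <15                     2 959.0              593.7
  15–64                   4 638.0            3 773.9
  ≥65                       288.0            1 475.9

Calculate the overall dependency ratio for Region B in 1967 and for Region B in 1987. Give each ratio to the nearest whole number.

Region B in 1967: 70
Region B in 1987: 55

Region B in 1967: (2 959.0 + 288.0) / 4 638.0 × 100 = 3 247.0 / 4 638.0 × 100 = 70
Region B in 1987: (593.7 + 1 475.9) / 3 773.9 × 100 = 2 069.6 / 3 773.9 × 100 = 55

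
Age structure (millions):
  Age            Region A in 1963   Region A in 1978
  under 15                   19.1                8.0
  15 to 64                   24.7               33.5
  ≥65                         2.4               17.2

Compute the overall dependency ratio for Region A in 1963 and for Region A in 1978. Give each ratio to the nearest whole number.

Region A in 1963: (19.1 + 2.4) / 24.7 × 100 = 21.5 / 24.7 × 100 = 87
Region A in 1978: (8.0 + 17.2) / 33.5 × 100 = 25.2 / 33.5 × 100 = 75

Region A in 1963: 87
Region A in 1978: 75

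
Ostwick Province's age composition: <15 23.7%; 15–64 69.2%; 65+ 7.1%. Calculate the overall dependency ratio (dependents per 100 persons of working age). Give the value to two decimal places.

Total dependency ratio: 44.51

Total dependency ratio = (23.7 + 7.1) / 69.2 × 100 = 30.8 / 69.2 × 100 = 44.51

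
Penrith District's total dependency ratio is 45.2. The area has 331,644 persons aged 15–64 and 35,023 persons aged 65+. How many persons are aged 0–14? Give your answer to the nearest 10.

Total dependency ratio = (youth + elderly) / working-age × 100
45.2 = (Y + 35,023) / 331,644 × 100
⇒ 114,880

Aged 0–14: 114,880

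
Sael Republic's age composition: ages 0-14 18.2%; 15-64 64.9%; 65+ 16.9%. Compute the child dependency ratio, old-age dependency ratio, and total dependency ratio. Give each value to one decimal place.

Youth dependency ratio: 28.0
Old-age dependency ratio: 26.0
Total dependency ratio: 54.1

Youth dependency ratio = 18.2 / 64.9 × 100 = 28.0
Old-age dependency ratio = 16.9 / 64.9 × 100 = 26.0
Total dependency ratio = (18.2 + 16.9) / 64.9 × 100 = 35.1 / 64.9 × 100 = 54.1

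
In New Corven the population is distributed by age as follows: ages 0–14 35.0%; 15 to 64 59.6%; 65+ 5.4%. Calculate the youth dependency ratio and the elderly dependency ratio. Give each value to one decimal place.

Youth dependency ratio = 35.0 / 59.6 × 100 = 58.7
Old-age dependency ratio = 5.4 / 59.6 × 100 = 9.1

Youth dependency ratio: 58.7
Old-age dependency ratio: 9.1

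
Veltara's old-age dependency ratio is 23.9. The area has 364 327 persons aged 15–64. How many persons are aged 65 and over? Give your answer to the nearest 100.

Aged 65 and over: 87 100

Old-age dependency ratio = elderly / working-age × 100
23.9 = E / 364 327 × 100
⇒ 87 100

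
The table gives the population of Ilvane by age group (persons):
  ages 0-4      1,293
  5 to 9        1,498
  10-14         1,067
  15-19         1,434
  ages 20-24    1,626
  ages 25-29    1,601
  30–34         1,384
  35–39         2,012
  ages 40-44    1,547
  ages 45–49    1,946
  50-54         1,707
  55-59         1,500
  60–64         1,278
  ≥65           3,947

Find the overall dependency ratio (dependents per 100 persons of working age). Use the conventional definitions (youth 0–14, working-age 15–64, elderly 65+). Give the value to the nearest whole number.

0–14: 1,293 + 1,498 + 1,067 = 3,858
15–64: 1,434 + 1,626 + 1,601 + 1,384 + 2,012 + 1,547 + 1,946 + 1,707 + 1,500 + 1,278 = 16,035
65+: 3,947
Total dependency ratio = (3,858 + 3,947) / 16,035 × 100 = 7,805 / 16,035 × 100 = 49

Total dependency ratio: 49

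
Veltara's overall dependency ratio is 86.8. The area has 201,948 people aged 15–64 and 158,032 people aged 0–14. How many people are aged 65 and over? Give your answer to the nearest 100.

Aged 65 and over: 17,300

Total dependency ratio = (youth + elderly) / working-age × 100
86.8 = (158,032 + E) / 201,948 × 100
⇒ 17,300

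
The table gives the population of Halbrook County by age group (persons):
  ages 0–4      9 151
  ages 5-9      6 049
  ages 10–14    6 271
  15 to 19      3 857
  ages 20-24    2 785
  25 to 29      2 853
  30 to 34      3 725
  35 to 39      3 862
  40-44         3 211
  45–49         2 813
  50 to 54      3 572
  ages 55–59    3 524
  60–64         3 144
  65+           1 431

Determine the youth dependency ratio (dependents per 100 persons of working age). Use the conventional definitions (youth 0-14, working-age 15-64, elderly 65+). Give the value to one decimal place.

Youth dependency ratio: 64.4

0–14: 9 151 + 6 049 + 6 271 = 21 471
15–64: 3 857 + 2 785 + 2 853 + 3 725 + 3 862 + 3 211 + 2 813 + 3 572 + 3 524 + 3 144 = 33 346
65+: 1 431
Youth dependency ratio = 21 471 / 33 346 × 100 = 64.4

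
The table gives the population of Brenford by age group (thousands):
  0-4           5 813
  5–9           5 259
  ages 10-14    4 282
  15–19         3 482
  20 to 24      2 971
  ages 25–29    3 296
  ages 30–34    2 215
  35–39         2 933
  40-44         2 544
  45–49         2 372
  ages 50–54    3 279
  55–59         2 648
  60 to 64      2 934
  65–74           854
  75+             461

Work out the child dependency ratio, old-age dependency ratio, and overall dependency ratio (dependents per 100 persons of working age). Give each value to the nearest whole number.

0–14: 5 813 + 5 259 + 4 282 = 15 354
15–64: 3 482 + 2 971 + 3 296 + 2 215 + 2 933 + 2 544 + 2 372 + 3 279 + 2 648 + 2 934 = 28 674
65+: 854 + 461 = 1 315
Youth dependency ratio = 15 354 / 28 674 × 100 = 54
Old-age dependency ratio = 1 315 / 28 674 × 100 = 5
Total dependency ratio = (15 354 + 1 315) / 28 674 × 100 = 16 669 / 28 674 × 100 = 58

Youth dependency ratio: 54
Old-age dependency ratio: 5
Total dependency ratio: 58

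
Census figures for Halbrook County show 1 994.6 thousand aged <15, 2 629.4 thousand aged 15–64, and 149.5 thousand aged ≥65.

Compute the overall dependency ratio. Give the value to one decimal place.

Total dependency ratio: 81.5

Total dependency ratio = (1 994.6 + 149.5) / 2 629.4 × 100 = 2 144.1 / 2 629.4 × 100 = 81.5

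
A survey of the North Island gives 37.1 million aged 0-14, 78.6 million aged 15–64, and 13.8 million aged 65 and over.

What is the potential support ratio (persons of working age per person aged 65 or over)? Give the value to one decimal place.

Potential support ratio = 78.6 / 13.8 = 5.7

Potential support ratio: 5.7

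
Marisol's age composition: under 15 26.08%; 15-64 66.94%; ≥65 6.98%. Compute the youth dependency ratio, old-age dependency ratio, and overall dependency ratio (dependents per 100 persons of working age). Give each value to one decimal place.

Youth dependency ratio: 39.0
Old-age dependency ratio: 10.4
Total dependency ratio: 49.4

Youth dependency ratio = 26.08 / 66.94 × 100 = 39.0
Old-age dependency ratio = 6.98 / 66.94 × 100 = 10.4
Total dependency ratio = (26.08 + 6.98) / 66.94 × 100 = 33.06 / 66.94 × 100 = 49.4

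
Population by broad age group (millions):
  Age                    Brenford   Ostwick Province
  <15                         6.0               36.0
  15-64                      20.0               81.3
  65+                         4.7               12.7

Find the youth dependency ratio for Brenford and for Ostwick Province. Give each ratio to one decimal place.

Brenford: 6.0 / 20.0 × 100 = 30.0
Ostwick Province: 36.0 / 81.3 × 100 = 44.3

Brenford: 30.0
Ostwick Province: 44.3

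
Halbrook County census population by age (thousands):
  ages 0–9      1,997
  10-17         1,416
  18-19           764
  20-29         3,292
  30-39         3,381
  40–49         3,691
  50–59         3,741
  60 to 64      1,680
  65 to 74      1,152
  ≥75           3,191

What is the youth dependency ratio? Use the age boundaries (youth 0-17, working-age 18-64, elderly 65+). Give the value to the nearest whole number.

Youth dependency ratio: 21

0–17: 1,997 + 1,416 = 3,413
18–64: 764 + 3,292 + 3,381 + 3,691 + 3,741 + 1,680 = 16,549
65+: 1,152 + 3,191 = 4,343
Youth dependency ratio = 3,413 / 16,549 × 100 = 21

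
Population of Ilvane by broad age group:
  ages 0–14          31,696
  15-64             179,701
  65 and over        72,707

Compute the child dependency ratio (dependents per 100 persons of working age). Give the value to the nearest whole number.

Youth dependency ratio = 31,696 / 179,701 × 100 = 18

Youth dependency ratio: 18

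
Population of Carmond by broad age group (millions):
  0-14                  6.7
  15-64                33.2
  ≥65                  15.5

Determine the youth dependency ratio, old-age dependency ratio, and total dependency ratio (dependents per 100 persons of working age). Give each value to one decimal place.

Youth dependency ratio: 20.2
Old-age dependency ratio: 46.7
Total dependency ratio: 66.9

Youth dependency ratio = 6.7 / 33.2 × 100 = 20.2
Old-age dependency ratio = 15.5 / 33.2 × 100 = 46.7
Total dependency ratio = (6.7 + 15.5) / 33.2 × 100 = 22.2 / 33.2 × 100 = 66.9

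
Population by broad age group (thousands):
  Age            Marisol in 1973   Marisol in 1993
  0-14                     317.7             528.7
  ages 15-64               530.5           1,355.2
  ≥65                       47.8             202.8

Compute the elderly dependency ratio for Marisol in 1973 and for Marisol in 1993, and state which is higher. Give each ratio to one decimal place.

Marisol in 1973: 47.8 / 530.5 × 100 = 9.0
Marisol in 1993: 202.8 / 1,355.2 × 100 = 15.0

Marisol in 1973: 9.0
Marisol in 1993: 15.0
Higher: Marisol in 1993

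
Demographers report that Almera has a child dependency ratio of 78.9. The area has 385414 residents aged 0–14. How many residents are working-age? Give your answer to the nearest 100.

Youth dependency ratio = youth / working-age × 100
78.9 = 385414 / W × 100
⇒ 488500

Working-age: 488500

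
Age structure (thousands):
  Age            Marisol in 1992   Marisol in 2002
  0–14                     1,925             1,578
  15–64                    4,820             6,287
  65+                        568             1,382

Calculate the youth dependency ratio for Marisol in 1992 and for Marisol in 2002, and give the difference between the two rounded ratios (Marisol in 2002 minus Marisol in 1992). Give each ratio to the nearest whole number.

Marisol in 1992: 1,925 / 4,820 × 100 = 40
Marisol in 2002: 1,578 / 6,287 × 100 = 25

Marisol in 1992: 40
Marisol in 2002: 25
Difference: -15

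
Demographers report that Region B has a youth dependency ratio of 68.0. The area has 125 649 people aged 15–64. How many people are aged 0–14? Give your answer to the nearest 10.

Youth dependency ratio = youth / working-age × 100
68.0 = Y / 125 649 × 100
⇒ 85 440

Aged 0–14: 85 440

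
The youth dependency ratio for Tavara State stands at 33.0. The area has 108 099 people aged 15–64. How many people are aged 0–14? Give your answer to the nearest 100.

Youth dependency ratio = youth / working-age × 100
33.0 = Y / 108 099 × 100
⇒ 35 700

Aged 0–14: 35 700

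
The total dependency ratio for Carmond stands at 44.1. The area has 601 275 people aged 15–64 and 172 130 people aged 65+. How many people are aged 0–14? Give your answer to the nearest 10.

Total dependency ratio = (youth + elderly) / working-age × 100
44.1 = (Y + 172 130) / 601 275 × 100
⇒ 93 030

Aged 0–14: 93 030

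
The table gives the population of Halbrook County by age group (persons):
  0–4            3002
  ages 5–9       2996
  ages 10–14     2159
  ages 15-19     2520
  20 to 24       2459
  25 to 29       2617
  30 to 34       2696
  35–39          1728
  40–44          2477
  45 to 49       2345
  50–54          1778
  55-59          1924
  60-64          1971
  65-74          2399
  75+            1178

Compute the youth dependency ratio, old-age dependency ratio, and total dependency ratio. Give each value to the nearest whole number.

Youth dependency ratio: 36
Old-age dependency ratio: 16
Total dependency ratio: 52

0–14: 3002 + 2996 + 2159 = 8157
15–64: 2520 + 2459 + 2617 + 2696 + 1728 + 2477 + 2345 + 1778 + 1924 + 1971 = 22515
65+: 2399 + 1178 = 3577
Youth dependency ratio = 8157 / 22515 × 100 = 36
Old-age dependency ratio = 3577 / 22515 × 100 = 16
Total dependency ratio = (8157 + 3577) / 22515 × 100 = 11734 / 22515 × 100 = 52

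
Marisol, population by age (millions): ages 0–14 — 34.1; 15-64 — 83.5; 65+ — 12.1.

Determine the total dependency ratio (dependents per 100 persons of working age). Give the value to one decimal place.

Total dependency ratio: 55.3

Total dependency ratio = (34.1 + 12.1) / 83.5 × 100 = 46.2 / 83.5 × 100 = 55.3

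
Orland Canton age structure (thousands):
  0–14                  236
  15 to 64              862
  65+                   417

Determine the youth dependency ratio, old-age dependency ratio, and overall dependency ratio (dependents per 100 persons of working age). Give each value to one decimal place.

Youth dependency ratio: 27.4
Old-age dependency ratio: 48.4
Total dependency ratio: 75.8

Youth dependency ratio = 236 / 862 × 100 = 27.4
Old-age dependency ratio = 417 / 862 × 100 = 48.4
Total dependency ratio = (236 + 417) / 862 × 100 = 653 / 862 × 100 = 75.8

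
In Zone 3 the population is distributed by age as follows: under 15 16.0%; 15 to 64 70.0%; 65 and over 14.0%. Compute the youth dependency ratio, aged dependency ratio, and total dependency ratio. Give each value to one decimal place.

Youth dependency ratio = 16.0 / 70.0 × 100 = 22.9
Old-age dependency ratio = 14.0 / 70.0 × 100 = 20.0
Total dependency ratio = (16.0 + 14.0) / 70.0 × 100 = 30.0 / 70.0 × 100 = 42.9

Youth dependency ratio: 22.9
Old-age dependency ratio: 20.0
Total dependency ratio: 42.9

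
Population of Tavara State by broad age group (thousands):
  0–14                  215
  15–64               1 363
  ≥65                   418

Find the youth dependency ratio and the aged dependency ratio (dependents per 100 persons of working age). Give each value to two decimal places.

Youth dependency ratio: 15.77
Old-age dependency ratio: 30.67

Youth dependency ratio = 215 / 1 363 × 100 = 15.77
Old-age dependency ratio = 418 / 1 363 × 100 = 30.67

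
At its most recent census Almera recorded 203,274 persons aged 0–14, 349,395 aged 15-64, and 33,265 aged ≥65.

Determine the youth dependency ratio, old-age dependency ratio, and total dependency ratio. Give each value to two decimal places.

Youth dependency ratio = 203,274 / 349,395 × 100 = 58.18
Old-age dependency ratio = 33,265 / 349,395 × 100 = 9.52
Total dependency ratio = (203,274 + 33,265) / 349,395 × 100 = 236,539 / 349,395 × 100 = 67.70

Youth dependency ratio: 58.18
Old-age dependency ratio: 9.52
Total dependency ratio: 67.70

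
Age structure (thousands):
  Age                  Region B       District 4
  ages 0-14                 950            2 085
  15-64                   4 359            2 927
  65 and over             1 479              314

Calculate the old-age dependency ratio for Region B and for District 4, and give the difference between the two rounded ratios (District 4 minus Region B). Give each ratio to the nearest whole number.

Region B: 1 479 / 4 359 × 100 = 34
District 4: 314 / 2 927 × 100 = 11

Region B: 34
District 4: 11
Difference: -23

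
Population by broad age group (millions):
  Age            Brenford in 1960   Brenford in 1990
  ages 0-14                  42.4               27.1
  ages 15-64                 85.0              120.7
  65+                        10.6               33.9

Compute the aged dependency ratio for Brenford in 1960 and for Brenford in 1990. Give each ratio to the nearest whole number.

Brenford in 1960: 12
Brenford in 1990: 28

Brenford in 1960: 10.6 / 85.0 × 100 = 12
Brenford in 1990: 33.9 / 120.7 × 100 = 28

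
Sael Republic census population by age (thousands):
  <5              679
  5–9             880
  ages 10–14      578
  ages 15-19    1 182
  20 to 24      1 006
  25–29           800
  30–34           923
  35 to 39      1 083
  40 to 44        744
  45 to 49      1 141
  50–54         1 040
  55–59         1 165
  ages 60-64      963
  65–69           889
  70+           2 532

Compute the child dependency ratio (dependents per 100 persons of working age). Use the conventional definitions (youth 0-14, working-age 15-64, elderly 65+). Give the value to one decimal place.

Youth dependency ratio: 21.3

0–14: 679 + 880 + 578 = 2 137
15–64: 1 182 + 1 006 + 800 + 923 + 1 083 + 744 + 1 141 + 1 040 + 1 165 + 963 = 10 047
65+: 889 + 2 532 = 3 421
Youth dependency ratio = 2 137 / 10 047 × 100 = 21.3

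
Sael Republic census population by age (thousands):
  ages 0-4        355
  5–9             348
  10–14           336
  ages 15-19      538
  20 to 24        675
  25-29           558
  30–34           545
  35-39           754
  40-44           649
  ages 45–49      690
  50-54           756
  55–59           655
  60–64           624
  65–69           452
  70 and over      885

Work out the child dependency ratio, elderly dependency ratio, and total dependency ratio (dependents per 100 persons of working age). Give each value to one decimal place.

Youth dependency ratio: 16.1
Old-age dependency ratio: 20.7
Total dependency ratio: 36.9

0–14: 355 + 348 + 336 = 1039
15–64: 538 + 675 + 558 + 545 + 754 + 649 + 690 + 756 + 655 + 624 = 6444
65+: 452 + 885 = 1337
Youth dependency ratio = 1039 / 6444 × 100 = 16.1
Old-age dependency ratio = 1337 / 6444 × 100 = 20.7
Total dependency ratio = (1039 + 1337) / 6444 × 100 = 2376 / 6444 × 100 = 36.9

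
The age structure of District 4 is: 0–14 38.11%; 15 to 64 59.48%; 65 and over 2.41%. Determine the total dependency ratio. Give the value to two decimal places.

Total dependency ratio: 68.12

Total dependency ratio = (38.11 + 2.41) / 59.48 × 100 = 40.52 / 59.48 × 100 = 68.12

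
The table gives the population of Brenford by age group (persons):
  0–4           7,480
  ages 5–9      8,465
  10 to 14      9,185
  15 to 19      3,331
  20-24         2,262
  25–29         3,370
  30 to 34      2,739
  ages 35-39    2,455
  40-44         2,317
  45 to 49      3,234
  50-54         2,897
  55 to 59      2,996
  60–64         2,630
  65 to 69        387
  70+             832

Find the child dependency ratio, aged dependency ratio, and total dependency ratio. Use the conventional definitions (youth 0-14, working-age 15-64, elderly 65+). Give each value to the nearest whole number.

0–14: 7,480 + 8,465 + 9,185 = 25,130
15–64: 3,331 + 2,262 + 3,370 + 2,739 + 2,455 + 2,317 + 3,234 + 2,897 + 2,996 + 2,630 = 28,231
65+: 387 + 832 = 1,219
Youth dependency ratio = 25,130 / 28,231 × 100 = 89
Old-age dependency ratio = 1,219 / 28,231 × 100 = 4
Total dependency ratio = (25,130 + 1,219) / 28,231 × 100 = 26,349 / 28,231 × 100 = 93

Youth dependency ratio: 89
Old-age dependency ratio: 4
Total dependency ratio: 93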